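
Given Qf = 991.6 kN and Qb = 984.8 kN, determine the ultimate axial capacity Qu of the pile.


Result: 1976.4 kN

Derivation:
Using Qu = Qf + Qb
Qu = 991.6 + 984.8
Qu = 1976.4 kN


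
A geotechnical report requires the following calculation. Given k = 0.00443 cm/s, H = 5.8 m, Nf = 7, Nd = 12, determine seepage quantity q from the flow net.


Result: 0.0001499 m^3/s per m

Derivation:
Convert k to m/s for unit consistency with H:
k = 0.00443 cm/s = 0.00443 / 100 m/s = 4.43e-05 m/s
Using q = k * H * Nf / Nd
Nf / Nd = 7 / 12 = 0.5833
q = 4.43e-05 * 5.8 * 0.5833
q = 0.0001499 m^3/s per m


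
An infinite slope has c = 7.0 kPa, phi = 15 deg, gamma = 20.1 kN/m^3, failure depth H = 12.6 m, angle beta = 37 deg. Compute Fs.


Using Fs = c / (gamma*H*sin(beta)*cos(beta)) + tan(phi)/tan(beta)
Cohesion contribution = 7.0 / (20.1*12.6*sin(37)*cos(37))
Cohesion contribution = 0.0575069
Friction contribution = tan(15)/tan(37) = 0.355581
Fs = 0.0575069 + 0.355581
Fs = 0.413


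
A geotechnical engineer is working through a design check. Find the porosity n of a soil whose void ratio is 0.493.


Using the relation n = e / (1 + e)
n = 0.493 / (1 + 0.493)
n = 0.493 / 1.493
n = 0.3302


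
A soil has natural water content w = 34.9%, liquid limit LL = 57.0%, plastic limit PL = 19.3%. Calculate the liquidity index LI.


Result: 0.414

Derivation:
First compute the plasticity index:
PI = LL - PL = 57.0 - 19.3 = 37.7
Then compute the liquidity index:
LI = (w - PL) / PI
LI = (34.9 - 19.3) / 37.7
LI = 0.414


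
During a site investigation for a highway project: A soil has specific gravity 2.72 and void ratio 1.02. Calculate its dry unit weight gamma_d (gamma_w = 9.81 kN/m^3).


Result: 13.21 kN/m^3

Derivation:
Using gamma_d = Gs * gamma_w / (1 + e)
gamma_d = 2.72 * 9.81 / (1 + 1.02)
gamma_d = 2.72 * 9.81 / 2.02
gamma_d = 13.21 kN/m^3


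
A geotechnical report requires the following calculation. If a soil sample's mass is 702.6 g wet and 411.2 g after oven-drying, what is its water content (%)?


Using w = (m_wet - m_dry) / m_dry * 100
m_wet - m_dry = 702.6 - 411.2 = 291.4 g
w = 291.4 / 411.2 * 100
w = 70.87 %


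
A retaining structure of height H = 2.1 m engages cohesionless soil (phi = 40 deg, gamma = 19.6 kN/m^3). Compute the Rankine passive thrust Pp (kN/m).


Compute passive earth pressure coefficient:
Kp = tan^2(45 + phi/2) = tan^2(65.0) = 4.59891
Compute passive force:
Pp = 0.5 * Kp * gamma * H^2
Pp = 0.5 * 4.59891 * 19.6 * 2.1^2
Pp = 198.76 kN/m


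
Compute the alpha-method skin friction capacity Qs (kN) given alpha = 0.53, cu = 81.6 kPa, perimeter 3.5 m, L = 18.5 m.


Using Qs = alpha * cu * perimeter * L
Qs = 0.53 * 81.6 * 3.5 * 18.5
Qs = 2800.31 kN


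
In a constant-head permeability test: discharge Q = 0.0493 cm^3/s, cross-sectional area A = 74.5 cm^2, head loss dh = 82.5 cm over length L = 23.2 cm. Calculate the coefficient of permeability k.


Compute hydraulic gradient:
i = dh / L = 82.5 / 23.2 = 3.55603
Then apply Darcy's law:
k = Q / (A * i)
k = 0.0493 / (74.5 * 3.55603)
k = 0.0493 / 264.925
k = 0.000186 cm/s


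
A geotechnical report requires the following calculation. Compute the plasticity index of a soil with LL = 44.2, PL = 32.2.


Using PI = LL - PL
PI = 44.2 - 32.2
PI = 12.0


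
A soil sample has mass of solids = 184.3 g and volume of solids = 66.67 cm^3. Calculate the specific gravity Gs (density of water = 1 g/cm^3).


Using Gs = m_s / (V_s * rho_w)
Since rho_w = 1 g/cm^3:
Gs = 184.3 / 66.67
Gs = 2.764


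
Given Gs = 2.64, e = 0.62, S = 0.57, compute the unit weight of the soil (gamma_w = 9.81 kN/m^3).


Using gamma = gamma_w * (Gs + S*e) / (1 + e)
Numerator: Gs + S*e = 2.64 + 0.57*0.62 = 2.9934
Denominator: 1 + e = 1 + 0.62 = 1.62
gamma = 9.81 * 2.9934 / 1.62
gamma = 18.127 kN/m^3


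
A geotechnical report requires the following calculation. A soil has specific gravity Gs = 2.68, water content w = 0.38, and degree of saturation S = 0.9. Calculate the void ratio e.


Using the relation e = Gs * w / S
e = 2.68 * 0.38 / 0.9
e = 1.1316


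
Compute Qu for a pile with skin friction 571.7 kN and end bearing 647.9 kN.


Result: 1219.6 kN

Derivation:
Using Qu = Qf + Qb
Qu = 571.7 + 647.9
Qu = 1219.6 kN


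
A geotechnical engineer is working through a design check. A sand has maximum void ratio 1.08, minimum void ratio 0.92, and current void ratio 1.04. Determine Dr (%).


Using Dr = (e_max - e) / (e_max - e_min) * 100
e_max - e = 1.08 - 1.04 = 0.04
e_max - e_min = 1.08 - 0.92 = 0.16
Dr = 0.04 / 0.16 * 100
Dr = 25.0 %


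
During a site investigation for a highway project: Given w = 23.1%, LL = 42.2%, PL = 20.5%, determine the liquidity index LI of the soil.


Result: 0.12

Derivation:
First compute the plasticity index:
PI = LL - PL = 42.2 - 20.5 = 21.7
Then compute the liquidity index:
LI = (w - PL) / PI
LI = (23.1 - 20.5) / 21.7
LI = 0.12


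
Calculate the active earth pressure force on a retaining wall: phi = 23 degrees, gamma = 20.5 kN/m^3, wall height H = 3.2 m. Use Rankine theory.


Result: 45.98 kN/m

Derivation:
Compute active earth pressure coefficient:
Ka = tan^2(45 - phi/2) = tan^2(33.5) = 0.438092
Compute active force:
Pa = 0.5 * Ka * gamma * H^2
Pa = 0.5 * 0.438092 * 20.5 * 3.2^2
Pa = 45.98 kN/m


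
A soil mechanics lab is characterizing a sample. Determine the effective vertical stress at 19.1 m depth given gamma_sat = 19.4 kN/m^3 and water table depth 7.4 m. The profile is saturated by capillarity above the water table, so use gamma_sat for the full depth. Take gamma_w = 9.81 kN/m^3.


Total stress = gamma_sat * depth
sigma = 19.4 * 19.1 = 370.54 kPa
Pore water pressure u = gamma_w * (depth - d_wt)
u = 9.81 * (19.1 - 7.4) = 114.777 kPa
Effective stress = sigma - u
sigma' = 370.54 - 114.777 = 255.76 kPa


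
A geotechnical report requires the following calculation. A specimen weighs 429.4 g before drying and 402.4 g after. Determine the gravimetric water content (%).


Using w = (m_wet - m_dry) / m_dry * 100
m_wet - m_dry = 429.4 - 402.4 = 27.0 g
w = 27.0 / 402.4 * 100
w = 6.71 %


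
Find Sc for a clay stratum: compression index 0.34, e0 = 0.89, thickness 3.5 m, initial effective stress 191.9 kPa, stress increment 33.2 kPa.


Using Sc = Cc * H / (1 + e0) * log10((sigma0 + delta_sigma) / sigma0)
Stress ratio = (191.9 + 33.2) / 191.9 = 1.17301
log10(1.17301) = 0.0693005
Cc * H / (1 + e0) = 0.34 * 3.5 / (1 + 0.89) = 0.62963
Sc = 0.62963 * 0.0693005
Sc = 0.0436 m


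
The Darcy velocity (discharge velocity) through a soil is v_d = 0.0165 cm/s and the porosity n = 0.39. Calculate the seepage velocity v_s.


Using v_s = v_d / n
v_s = 0.0165 / 0.39
v_s = 0.04231 cm/s


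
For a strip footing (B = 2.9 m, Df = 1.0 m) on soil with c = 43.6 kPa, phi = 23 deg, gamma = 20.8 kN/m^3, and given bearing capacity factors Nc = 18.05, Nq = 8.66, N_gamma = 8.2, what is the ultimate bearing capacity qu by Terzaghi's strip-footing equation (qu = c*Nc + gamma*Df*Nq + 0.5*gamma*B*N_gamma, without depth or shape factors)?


Compute qu = c*Nc + gamma*Df*Nq + 0.5*gamma*B*N_gamma
Term 1: 43.6 * 18.05 = 786.98
Term 2: 20.8 * 1.0 * 8.66 = 180.128
Term 3: 0.5 * 20.8 * 2.9 * 8.2 = 247.312
qu = 786.98 + 180.128 + 247.312
qu = 1214.42 kPa


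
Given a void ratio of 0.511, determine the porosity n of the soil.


Using the relation n = e / (1 + e)
n = 0.511 / (1 + 0.511)
n = 0.511 / 1.511
n = 0.3382


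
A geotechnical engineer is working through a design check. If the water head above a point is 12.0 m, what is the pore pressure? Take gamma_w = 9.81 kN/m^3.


Result: 117.72 kPa

Derivation:
Using u = gamma_w * h_w
u = 9.81 * 12.0
u = 117.72 kPa


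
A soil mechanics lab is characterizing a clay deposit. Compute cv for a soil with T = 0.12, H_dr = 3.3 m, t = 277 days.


Result: 0.00472 m^2/day

Derivation:
Using cv = T * H_dr^2 / t
H_dr^2 = 3.3^2 = 10.89
cv = 0.12 * 10.89 / 277
cv = 0.00472 m^2/day


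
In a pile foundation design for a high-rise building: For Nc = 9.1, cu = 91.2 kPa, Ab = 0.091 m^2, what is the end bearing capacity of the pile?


Using Qb = Nc * cu * Ab
Qb = 9.1 * 91.2 * 0.091
Qb = 75.52 kN


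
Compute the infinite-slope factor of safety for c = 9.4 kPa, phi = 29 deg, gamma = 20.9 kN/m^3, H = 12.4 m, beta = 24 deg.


Using Fs = c / (gamma*H*sin(beta)*cos(beta)) + tan(phi)/tan(beta)
Cohesion contribution = 9.4 / (20.9*12.4*sin(24)*cos(24))
Cohesion contribution = 0.097615
Friction contribution = tan(29)/tan(24) = 1.245
Fs = 0.097615 + 1.245
Fs = 1.343


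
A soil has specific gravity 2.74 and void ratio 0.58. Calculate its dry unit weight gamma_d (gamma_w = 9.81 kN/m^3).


Result: 17.012 kN/m^3

Derivation:
Using gamma_d = Gs * gamma_w / (1 + e)
gamma_d = 2.74 * 9.81 / (1 + 0.58)
gamma_d = 2.74 * 9.81 / 1.58
gamma_d = 17.012 kN/m^3


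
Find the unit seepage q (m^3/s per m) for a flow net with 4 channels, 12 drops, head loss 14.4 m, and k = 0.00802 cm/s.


Convert k to m/s for unit consistency with H:
k = 0.00802 cm/s = 0.00802 / 100 m/s = 8.02e-05 m/s
Using q = k * H * Nf / Nd
Nf / Nd = 4 / 12 = 0.3333
q = 8.02e-05 * 14.4 * 0.3333
q = 0.000385 m^3/s per m


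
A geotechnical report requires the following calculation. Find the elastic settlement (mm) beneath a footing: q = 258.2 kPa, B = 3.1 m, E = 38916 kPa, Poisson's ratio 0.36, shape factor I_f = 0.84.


Using Se = q * B * (1 - nu^2) * I_f / E
1 - nu^2 = 1 - 0.36^2 = 0.8704
Se = 258.2 * 3.1 * 0.8704 * 0.84 / 38916
Se = 0.015038 m
Convert to mm: Se = 0.015038 * 1000 = 15.038 mm


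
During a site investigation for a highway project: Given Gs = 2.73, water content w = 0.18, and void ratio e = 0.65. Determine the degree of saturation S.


Result: 0.756

Derivation:
Using S = Gs * w / e
S = 2.73 * 0.18 / 0.65
S = 0.756


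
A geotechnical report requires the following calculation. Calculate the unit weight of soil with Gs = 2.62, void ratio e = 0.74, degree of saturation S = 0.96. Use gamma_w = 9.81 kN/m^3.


Using gamma = gamma_w * (Gs + S*e) / (1 + e)
Numerator: Gs + S*e = 2.62 + 0.96*0.74 = 3.3304
Denominator: 1 + e = 1 + 0.74 = 1.74
gamma = 9.81 * 3.3304 / 1.74
gamma = 18.777 kN/m^3


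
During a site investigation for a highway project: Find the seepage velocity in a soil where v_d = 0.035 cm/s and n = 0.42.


Using v_s = v_d / n
v_s = 0.035 / 0.42
v_s = 0.08333 cm/s


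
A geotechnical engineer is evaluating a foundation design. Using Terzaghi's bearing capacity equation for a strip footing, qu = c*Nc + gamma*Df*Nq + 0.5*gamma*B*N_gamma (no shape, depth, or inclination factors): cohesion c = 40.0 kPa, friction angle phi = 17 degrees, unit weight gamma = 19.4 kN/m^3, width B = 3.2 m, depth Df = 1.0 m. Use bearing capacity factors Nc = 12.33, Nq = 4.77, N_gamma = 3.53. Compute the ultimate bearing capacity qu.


Compute qu = c*Nc + gamma*Df*Nq + 0.5*gamma*B*N_gamma
Term 1: 40.0 * 12.33 = 493.2
Term 2: 19.4 * 1.0 * 4.77 = 92.538
Term 3: 0.5 * 19.4 * 3.2 * 3.53 = 109.5712
qu = 493.2 + 92.538 + 109.5712
qu = 695.31 kPa


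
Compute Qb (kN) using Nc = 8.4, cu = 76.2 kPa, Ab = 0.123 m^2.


Using Qb = Nc * cu * Ab
Qb = 8.4 * 76.2 * 0.123
Qb = 78.73 kN


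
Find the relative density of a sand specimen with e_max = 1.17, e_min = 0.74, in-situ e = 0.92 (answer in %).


Using Dr = (e_max - e) / (e_max - e_min) * 100
e_max - e = 1.17 - 0.92 = 0.25
e_max - e_min = 1.17 - 0.74 = 0.43
Dr = 0.25 / 0.43 * 100
Dr = 58.14 %


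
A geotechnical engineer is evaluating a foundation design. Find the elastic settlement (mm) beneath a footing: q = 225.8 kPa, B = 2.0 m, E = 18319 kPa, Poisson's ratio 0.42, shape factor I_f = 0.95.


Using Se = q * B * (1 - nu^2) * I_f / E
1 - nu^2 = 1 - 0.42^2 = 0.8236
Se = 225.8 * 2.0 * 0.8236 * 0.95 / 18319
Se = 0.019288 m
Convert to mm: Se = 0.019288 * 1000 = 19.288 mm


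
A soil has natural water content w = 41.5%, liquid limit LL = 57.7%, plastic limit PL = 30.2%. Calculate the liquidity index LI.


First compute the plasticity index:
PI = LL - PL = 57.7 - 30.2 = 27.5
Then compute the liquidity index:
LI = (w - PL) / PI
LI = (41.5 - 30.2) / 27.5
LI = 0.411


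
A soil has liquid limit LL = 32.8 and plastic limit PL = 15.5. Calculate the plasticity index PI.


Using PI = LL - PL
PI = 32.8 - 15.5
PI = 17.3


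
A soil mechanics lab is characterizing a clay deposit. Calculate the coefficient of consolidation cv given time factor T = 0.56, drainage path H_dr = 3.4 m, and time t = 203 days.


Using cv = T * H_dr^2 / t
H_dr^2 = 3.4^2 = 11.56
cv = 0.56 * 11.56 / 203
cv = 0.03189 m^2/day


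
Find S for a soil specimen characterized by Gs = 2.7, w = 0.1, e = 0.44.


Using S = Gs * w / e
S = 2.7 * 0.1 / 0.44
S = 0.6136


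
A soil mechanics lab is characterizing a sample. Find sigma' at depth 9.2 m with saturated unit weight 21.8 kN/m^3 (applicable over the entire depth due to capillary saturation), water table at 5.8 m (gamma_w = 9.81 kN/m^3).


Total stress = gamma_sat * depth
sigma = 21.8 * 9.2 = 200.56 kPa
Pore water pressure u = gamma_w * (depth - d_wt)
u = 9.81 * (9.2 - 5.8) = 33.354 kPa
Effective stress = sigma - u
sigma' = 200.56 - 33.354 = 167.21 kPa


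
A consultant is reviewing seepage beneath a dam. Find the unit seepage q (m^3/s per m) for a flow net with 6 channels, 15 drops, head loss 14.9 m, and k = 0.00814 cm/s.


Convert k to m/s for unit consistency with H:
k = 0.00814 cm/s = 0.00814 / 100 m/s = 8.14e-05 m/s
Using q = k * H * Nf / Nd
Nf / Nd = 6 / 15 = 0.4
q = 8.14e-05 * 14.9 * 0.4
q = 0.0004851 m^3/s per m


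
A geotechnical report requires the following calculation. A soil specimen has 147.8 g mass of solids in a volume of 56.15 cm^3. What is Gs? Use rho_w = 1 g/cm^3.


Result: 2.632

Derivation:
Using Gs = m_s / (V_s * rho_w)
Since rho_w = 1 g/cm^3:
Gs = 147.8 / 56.15
Gs = 2.632


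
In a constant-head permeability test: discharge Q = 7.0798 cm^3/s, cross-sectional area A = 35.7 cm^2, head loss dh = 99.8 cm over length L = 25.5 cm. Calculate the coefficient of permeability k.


Compute hydraulic gradient:
i = dh / L = 99.8 / 25.5 = 3.91373
Then apply Darcy's law:
k = Q / (A * i)
k = 7.0798 / (35.7 * 3.91373)
k = 7.0798 / 139.72
k = 0.050671 cm/s


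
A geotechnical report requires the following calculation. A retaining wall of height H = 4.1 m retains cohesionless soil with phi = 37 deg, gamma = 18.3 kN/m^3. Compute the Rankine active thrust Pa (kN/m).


Compute active earth pressure coefficient:
Ka = tan^2(45 - phi/2) = tan^2(26.5) = 0.248584
Compute active force:
Pa = 0.5 * Ka * gamma * H^2
Pa = 0.5 * 0.248584 * 18.3 * 4.1^2
Pa = 38.24 kN/m


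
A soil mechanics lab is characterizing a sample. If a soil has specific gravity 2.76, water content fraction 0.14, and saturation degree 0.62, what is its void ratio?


Using the relation e = Gs * w / S
e = 2.76 * 0.14 / 0.62
e = 0.6232


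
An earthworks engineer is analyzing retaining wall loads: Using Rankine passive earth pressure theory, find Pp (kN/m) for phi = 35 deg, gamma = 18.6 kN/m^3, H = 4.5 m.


Compute passive earth pressure coefficient:
Kp = tan^2(45 + phi/2) = tan^2(62.5) = 3.690172
Compute passive force:
Pp = 0.5 * Kp * gamma * H^2
Pp = 0.5 * 3.690172 * 18.6 * 4.5^2
Pp = 694.95 kN/m


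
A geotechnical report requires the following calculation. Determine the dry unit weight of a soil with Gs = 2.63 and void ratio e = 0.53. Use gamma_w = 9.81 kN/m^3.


Result: 16.863 kN/m^3

Derivation:
Using gamma_d = Gs * gamma_w / (1 + e)
gamma_d = 2.63 * 9.81 / (1 + 0.53)
gamma_d = 2.63 * 9.81 / 1.53
gamma_d = 16.863 kN/m^3


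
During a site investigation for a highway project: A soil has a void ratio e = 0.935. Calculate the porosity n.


Result: 0.4832

Derivation:
Using the relation n = e / (1 + e)
n = 0.935 / (1 + 0.935)
n = 0.935 / 1.935
n = 0.4832


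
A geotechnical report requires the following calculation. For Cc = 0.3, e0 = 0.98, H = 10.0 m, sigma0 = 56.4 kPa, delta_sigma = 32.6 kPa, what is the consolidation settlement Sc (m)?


Result: 0.3002 m

Derivation:
Using Sc = Cc * H / (1 + e0) * log10((sigma0 + delta_sigma) / sigma0)
Stress ratio = (56.4 + 32.6) / 56.4 = 1.57801
log10(1.57801) = 0.198111
Cc * H / (1 + e0) = 0.3 * 10.0 / (1 + 0.98) = 1.51515
Sc = 1.51515 * 0.198111
Sc = 0.3002 m


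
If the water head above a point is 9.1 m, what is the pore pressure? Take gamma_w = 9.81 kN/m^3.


Using u = gamma_w * h_w
u = 9.81 * 9.1
u = 89.27 kPa


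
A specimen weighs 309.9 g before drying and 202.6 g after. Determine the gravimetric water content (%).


Using w = (m_wet - m_dry) / m_dry * 100
m_wet - m_dry = 309.9 - 202.6 = 107.3 g
w = 107.3 / 202.6 * 100
w = 52.96 %


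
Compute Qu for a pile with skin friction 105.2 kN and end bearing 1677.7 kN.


Using Qu = Qf + Qb
Qu = 105.2 + 1677.7
Qu = 1782.9 kN


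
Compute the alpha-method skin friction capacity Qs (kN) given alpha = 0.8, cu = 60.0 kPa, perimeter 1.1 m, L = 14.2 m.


Using Qs = alpha * cu * perimeter * L
Qs = 0.8 * 60.0 * 1.1 * 14.2
Qs = 749.76 kN


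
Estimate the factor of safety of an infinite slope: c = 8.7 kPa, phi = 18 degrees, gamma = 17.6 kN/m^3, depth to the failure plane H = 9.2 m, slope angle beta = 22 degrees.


Result: 0.959

Derivation:
Using Fs = c / (gamma*H*sin(beta)*cos(beta)) + tan(phi)/tan(beta)
Cohesion contribution = 8.7 / (17.6*9.2*sin(22)*cos(22))
Cohesion contribution = 0.154695
Friction contribution = tan(18)/tan(22) = 0.804204
Fs = 0.154695 + 0.804204
Fs = 0.959


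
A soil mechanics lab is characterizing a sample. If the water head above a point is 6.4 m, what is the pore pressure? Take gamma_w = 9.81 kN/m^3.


Using u = gamma_w * h_w
u = 9.81 * 6.4
u = 62.78 kPa


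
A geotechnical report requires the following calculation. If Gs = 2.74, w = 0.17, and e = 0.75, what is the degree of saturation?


Using S = Gs * w / e
S = 2.74 * 0.17 / 0.75
S = 0.6211


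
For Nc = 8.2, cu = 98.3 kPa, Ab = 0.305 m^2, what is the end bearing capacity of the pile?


Result: 245.85 kN

Derivation:
Using Qb = Nc * cu * Ab
Qb = 8.2 * 98.3 * 0.305
Qb = 245.85 kN


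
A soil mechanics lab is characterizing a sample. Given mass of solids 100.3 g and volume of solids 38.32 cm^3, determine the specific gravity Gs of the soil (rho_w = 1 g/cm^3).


Using Gs = m_s / (V_s * rho_w)
Since rho_w = 1 g/cm^3:
Gs = 100.3 / 38.32
Gs = 2.617


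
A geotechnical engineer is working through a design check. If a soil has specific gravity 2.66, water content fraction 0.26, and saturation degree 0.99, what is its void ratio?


Using the relation e = Gs * w / S
e = 2.66 * 0.26 / 0.99
e = 0.6986


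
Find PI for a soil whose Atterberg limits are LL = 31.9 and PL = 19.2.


Using PI = LL - PL
PI = 31.9 - 19.2
PI = 12.7


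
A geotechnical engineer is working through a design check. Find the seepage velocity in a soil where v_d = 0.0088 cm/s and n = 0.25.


Result: 0.0352 cm/s

Derivation:
Using v_s = v_d / n
v_s = 0.0088 / 0.25
v_s = 0.0352 cm/s


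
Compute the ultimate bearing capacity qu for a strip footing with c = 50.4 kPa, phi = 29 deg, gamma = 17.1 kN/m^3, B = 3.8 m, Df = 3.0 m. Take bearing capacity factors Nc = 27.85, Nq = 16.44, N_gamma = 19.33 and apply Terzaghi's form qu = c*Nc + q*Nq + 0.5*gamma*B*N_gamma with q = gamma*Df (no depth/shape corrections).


Compute qu = c*Nc + gamma*Df*Nq + 0.5*gamma*B*N_gamma
Term 1: 50.4 * 27.85 = 1403.64
Term 2: 17.1 * 3.0 * 16.44 = 843.372
Term 3: 0.5 * 17.1 * 3.8 * 19.33 = 628.0317
qu = 1403.64 + 843.372 + 628.0317
qu = 2875.04 kPa


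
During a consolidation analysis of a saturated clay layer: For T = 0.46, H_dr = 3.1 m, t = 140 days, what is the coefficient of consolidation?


Using cv = T * H_dr^2 / t
H_dr^2 = 3.1^2 = 9.61
cv = 0.46 * 9.61 / 140
cv = 0.03158 m^2/day


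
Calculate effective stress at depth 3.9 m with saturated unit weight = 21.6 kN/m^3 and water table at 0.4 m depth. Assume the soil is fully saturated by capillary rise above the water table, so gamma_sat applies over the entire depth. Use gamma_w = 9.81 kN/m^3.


Total stress = gamma_sat * depth
sigma = 21.6 * 3.9 = 84.24 kPa
Pore water pressure u = gamma_w * (depth - d_wt)
u = 9.81 * (3.9 - 0.4) = 34.335 kPa
Effective stress = sigma - u
sigma' = 84.24 - 34.335 = 49.91 kPa


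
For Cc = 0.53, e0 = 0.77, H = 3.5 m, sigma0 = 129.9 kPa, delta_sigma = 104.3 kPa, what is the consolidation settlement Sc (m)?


Using Sc = Cc * H / (1 + e0) * log10((sigma0 + delta_sigma) / sigma0)
Stress ratio = (129.9 + 104.3) / 129.9 = 1.80293
log10(1.80293) = 0.255978
Cc * H / (1 + e0) = 0.53 * 3.5 / (1 + 0.77) = 1.04802
Sc = 1.04802 * 0.255978
Sc = 0.2683 m


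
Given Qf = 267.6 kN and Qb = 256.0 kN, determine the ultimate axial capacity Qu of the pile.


Result: 523.6 kN

Derivation:
Using Qu = Qf + Qb
Qu = 267.6 + 256.0
Qu = 523.6 kN


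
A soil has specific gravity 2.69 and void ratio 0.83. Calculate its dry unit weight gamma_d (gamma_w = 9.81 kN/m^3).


Using gamma_d = Gs * gamma_w / (1 + e)
gamma_d = 2.69 * 9.81 / (1 + 0.83)
gamma_d = 2.69 * 9.81 / 1.83
gamma_d = 14.42 kN/m^3


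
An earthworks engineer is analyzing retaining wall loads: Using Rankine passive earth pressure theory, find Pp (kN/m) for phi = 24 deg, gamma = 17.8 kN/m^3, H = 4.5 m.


Compute passive earth pressure coefficient:
Kp = tan^2(45 + phi/2) = tan^2(57.0) = 2.371184
Compute passive force:
Pp = 0.5 * Kp * gamma * H^2
Pp = 0.5 * 2.371184 * 17.8 * 4.5^2
Pp = 427.35 kN/m


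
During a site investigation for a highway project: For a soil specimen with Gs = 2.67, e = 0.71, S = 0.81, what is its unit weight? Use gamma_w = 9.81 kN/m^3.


Result: 18.617 kN/m^3

Derivation:
Using gamma = gamma_w * (Gs + S*e) / (1 + e)
Numerator: Gs + S*e = 2.67 + 0.81*0.71 = 3.2451
Denominator: 1 + e = 1 + 0.71 = 1.71
gamma = 9.81 * 3.2451 / 1.71
gamma = 18.617 kN/m^3


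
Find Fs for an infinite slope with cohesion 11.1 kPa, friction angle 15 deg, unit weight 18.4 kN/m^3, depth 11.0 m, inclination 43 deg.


Using Fs = c / (gamma*H*sin(beta)*cos(beta)) + tan(phi)/tan(beta)
Cohesion contribution = 11.1 / (18.4*11.0*sin(43)*cos(43))
Cohesion contribution = 0.109952
Friction contribution = tan(15)/tan(43) = 0.28734
Fs = 0.109952 + 0.28734
Fs = 0.397


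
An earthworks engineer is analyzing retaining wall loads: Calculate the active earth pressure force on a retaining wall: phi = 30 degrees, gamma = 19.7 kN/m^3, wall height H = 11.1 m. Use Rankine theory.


Compute active earth pressure coefficient:
Ka = tan^2(45 - phi/2) = tan^2(30.0) = 0.333333
Compute active force:
Pa = 0.5 * Ka * gamma * H^2
Pa = 0.5 * 0.333333 * 19.7 * 11.1^2
Pa = 404.54 kN/m


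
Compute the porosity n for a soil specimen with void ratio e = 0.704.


Result: 0.4131

Derivation:
Using the relation n = e / (1 + e)
n = 0.704 / (1 + 0.704)
n = 0.704 / 1.704
n = 0.4131


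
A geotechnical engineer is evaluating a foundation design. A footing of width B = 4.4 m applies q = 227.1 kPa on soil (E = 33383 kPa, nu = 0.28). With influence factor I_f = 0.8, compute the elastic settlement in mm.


Result: 22.069 mm

Derivation:
Using Se = q * B * (1 - nu^2) * I_f / E
1 - nu^2 = 1 - 0.28^2 = 0.9216
Se = 227.1 * 4.4 * 0.9216 * 0.8 / 33383
Se = 0.022069 m
Convert to mm: Se = 0.022069 * 1000 = 22.069 mm


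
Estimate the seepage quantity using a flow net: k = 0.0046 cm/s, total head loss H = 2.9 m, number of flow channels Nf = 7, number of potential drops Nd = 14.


Convert k to m/s for unit consistency with H:
k = 0.0046 cm/s = 0.0046 / 100 m/s = 4.6e-05 m/s
Using q = k * H * Nf / Nd
Nf / Nd = 7 / 14 = 0.5
q = 4.6e-05 * 2.9 * 0.5
q = 6.67e-05 m^3/s per m


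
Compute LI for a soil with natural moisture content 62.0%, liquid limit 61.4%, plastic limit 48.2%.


First compute the plasticity index:
PI = LL - PL = 61.4 - 48.2 = 13.2
Then compute the liquidity index:
LI = (w - PL) / PI
LI = (62.0 - 48.2) / 13.2
LI = 1.045


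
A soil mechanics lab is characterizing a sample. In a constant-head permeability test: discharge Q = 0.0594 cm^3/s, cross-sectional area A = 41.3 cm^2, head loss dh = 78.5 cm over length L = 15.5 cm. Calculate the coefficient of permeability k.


Result: 0.000284 cm/s

Derivation:
Compute hydraulic gradient:
i = dh / L = 78.5 / 15.5 = 5.06452
Then apply Darcy's law:
k = Q / (A * i)
k = 0.0594 / (41.3 * 5.06452)
k = 0.0594 / 209.165
k = 0.000284 cm/s


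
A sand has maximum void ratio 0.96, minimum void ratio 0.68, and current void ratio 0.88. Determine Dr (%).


Result: 28.57 %

Derivation:
Using Dr = (e_max - e) / (e_max - e_min) * 100
e_max - e = 0.96 - 0.88 = 0.08
e_max - e_min = 0.96 - 0.68 = 0.28
Dr = 0.08 / 0.28 * 100
Dr = 28.57 %


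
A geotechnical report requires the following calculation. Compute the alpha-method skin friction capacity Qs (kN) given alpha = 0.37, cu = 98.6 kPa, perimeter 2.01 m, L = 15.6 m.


Result: 1143.93 kN

Derivation:
Using Qs = alpha * cu * perimeter * L
Qs = 0.37 * 98.6 * 2.01 * 15.6
Qs = 1143.93 kN


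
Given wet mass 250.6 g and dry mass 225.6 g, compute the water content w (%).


Result: 11.08 %

Derivation:
Using w = (m_wet - m_dry) / m_dry * 100
m_wet - m_dry = 250.6 - 225.6 = 25.0 g
w = 25.0 / 225.6 * 100
w = 11.08 %


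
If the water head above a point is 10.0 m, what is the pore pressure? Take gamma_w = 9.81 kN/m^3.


Using u = gamma_w * h_w
u = 9.81 * 10.0
u = 98.1 kPa


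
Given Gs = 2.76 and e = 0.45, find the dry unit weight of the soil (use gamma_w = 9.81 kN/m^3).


Result: 18.673 kN/m^3

Derivation:
Using gamma_d = Gs * gamma_w / (1 + e)
gamma_d = 2.76 * 9.81 / (1 + 0.45)
gamma_d = 2.76 * 9.81 / 1.45
gamma_d = 18.673 kN/m^3


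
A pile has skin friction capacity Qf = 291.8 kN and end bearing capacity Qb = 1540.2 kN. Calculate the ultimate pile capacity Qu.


Using Qu = Qf + Qb
Qu = 291.8 + 1540.2
Qu = 1832.0 kN


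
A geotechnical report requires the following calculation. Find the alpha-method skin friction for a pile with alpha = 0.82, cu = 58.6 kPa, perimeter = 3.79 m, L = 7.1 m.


Result: 1293.03 kN

Derivation:
Using Qs = alpha * cu * perimeter * L
Qs = 0.82 * 58.6 * 3.79 * 7.1
Qs = 1293.03 kN


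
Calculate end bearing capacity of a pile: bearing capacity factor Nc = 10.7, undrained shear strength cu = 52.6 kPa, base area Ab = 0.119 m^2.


Result: 66.98 kN

Derivation:
Using Qb = Nc * cu * Ab
Qb = 10.7 * 52.6 * 0.119
Qb = 66.98 kN


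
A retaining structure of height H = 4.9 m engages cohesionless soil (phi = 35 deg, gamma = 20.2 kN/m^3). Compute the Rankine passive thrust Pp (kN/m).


Result: 894.87 kN/m

Derivation:
Compute passive earth pressure coefficient:
Kp = tan^2(45 + phi/2) = tan^2(62.5) = 3.690172
Compute passive force:
Pp = 0.5 * Kp * gamma * H^2
Pp = 0.5 * 3.690172 * 20.2 * 4.9^2
Pp = 894.87 kN/m


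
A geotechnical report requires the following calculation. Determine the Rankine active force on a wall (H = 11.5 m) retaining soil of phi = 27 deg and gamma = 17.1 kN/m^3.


Result: 424.62 kN/m

Derivation:
Compute active earth pressure coefficient:
Ka = tan^2(45 - phi/2) = tan^2(31.5) = 0.375525
Compute active force:
Pa = 0.5 * Ka * gamma * H^2
Pa = 0.5 * 0.375525 * 17.1 * 11.5^2
Pa = 424.62 kN/m


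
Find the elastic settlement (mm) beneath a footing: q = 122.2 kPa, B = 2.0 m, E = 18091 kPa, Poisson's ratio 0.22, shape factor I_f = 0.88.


Using Se = q * B * (1 - nu^2) * I_f / E
1 - nu^2 = 1 - 0.22^2 = 0.9516
Se = 122.2 * 2.0 * 0.9516 * 0.88 / 18091
Se = 0.011313 m
Convert to mm: Se = 0.011313 * 1000 = 11.313 mm


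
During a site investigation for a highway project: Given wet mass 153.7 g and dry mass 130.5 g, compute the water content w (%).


Result: 17.78 %

Derivation:
Using w = (m_wet - m_dry) / m_dry * 100
m_wet - m_dry = 153.7 - 130.5 = 23.2 g
w = 23.2 / 130.5 * 100
w = 17.78 %


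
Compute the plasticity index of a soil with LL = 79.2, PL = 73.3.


Using PI = LL - PL
PI = 79.2 - 73.3
PI = 5.9


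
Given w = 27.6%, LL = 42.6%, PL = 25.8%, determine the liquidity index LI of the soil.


Result: 0.107

Derivation:
First compute the plasticity index:
PI = LL - PL = 42.6 - 25.8 = 16.8
Then compute the liquidity index:
LI = (w - PL) / PI
LI = (27.6 - 25.8) / 16.8
LI = 0.107


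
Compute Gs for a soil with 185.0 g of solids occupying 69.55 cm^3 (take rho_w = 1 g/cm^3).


Using Gs = m_s / (V_s * rho_w)
Since rho_w = 1 g/cm^3:
Gs = 185.0 / 69.55
Gs = 2.66


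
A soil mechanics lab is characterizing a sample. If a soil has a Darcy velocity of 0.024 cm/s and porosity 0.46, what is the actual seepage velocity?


Using v_s = v_d / n
v_s = 0.024 / 0.46
v_s = 0.05217 cm/s


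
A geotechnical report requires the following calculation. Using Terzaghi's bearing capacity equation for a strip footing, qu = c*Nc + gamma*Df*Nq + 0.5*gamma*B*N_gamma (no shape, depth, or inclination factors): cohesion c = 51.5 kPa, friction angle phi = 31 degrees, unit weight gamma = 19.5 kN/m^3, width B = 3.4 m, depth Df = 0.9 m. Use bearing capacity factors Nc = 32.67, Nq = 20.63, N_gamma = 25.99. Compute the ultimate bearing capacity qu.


Compute qu = c*Nc + gamma*Df*Nq + 0.5*gamma*B*N_gamma
Term 1: 51.5 * 32.67 = 1682.505
Term 2: 19.5 * 0.9 * 20.63 = 362.0565
Term 3: 0.5 * 19.5 * 3.4 * 25.99 = 861.5685
qu = 1682.505 + 362.0565 + 861.5685
qu = 2906.13 kPa


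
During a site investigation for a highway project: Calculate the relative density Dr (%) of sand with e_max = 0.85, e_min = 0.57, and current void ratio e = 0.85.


Result: 0.0 %

Derivation:
Using Dr = (e_max - e) / (e_max - e_min) * 100
e_max - e = 0.85 - 0.85 = 0.0
e_max - e_min = 0.85 - 0.57 = 0.28
Dr = 0.0 / 0.28 * 100
Dr = 0.0 %


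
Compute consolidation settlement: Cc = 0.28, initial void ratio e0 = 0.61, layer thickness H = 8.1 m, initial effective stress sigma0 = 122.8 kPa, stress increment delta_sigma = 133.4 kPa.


Using Sc = Cc * H / (1 + e0) * log10((sigma0 + delta_sigma) / sigma0)
Stress ratio = (122.8 + 133.4) / 122.8 = 2.08632
log10(2.08632) = 0.319381
Cc * H / (1 + e0) = 0.28 * 8.1 / (1 + 0.61) = 1.4087
Sc = 1.4087 * 0.319381
Sc = 0.4499 m


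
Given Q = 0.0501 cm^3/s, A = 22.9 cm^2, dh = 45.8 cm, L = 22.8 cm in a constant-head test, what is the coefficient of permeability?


Result: 0.001089 cm/s

Derivation:
Compute hydraulic gradient:
i = dh / L = 45.8 / 22.8 = 2.00877
Then apply Darcy's law:
k = Q / (A * i)
k = 0.0501 / (22.9 * 2.00877)
k = 0.0501 / 46.0009
k = 0.001089 cm/s


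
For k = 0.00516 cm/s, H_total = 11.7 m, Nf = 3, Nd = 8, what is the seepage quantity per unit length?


Convert k to m/s for unit consistency with H:
k = 0.00516 cm/s = 0.00516 / 100 m/s = 5.16e-05 m/s
Using q = k * H * Nf / Nd
Nf / Nd = 3 / 8 = 0.375
q = 5.16e-05 * 11.7 * 0.375
q = 0.0002264 m^3/s per m


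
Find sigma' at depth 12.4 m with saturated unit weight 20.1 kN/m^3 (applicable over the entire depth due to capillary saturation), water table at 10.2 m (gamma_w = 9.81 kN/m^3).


Result: 227.66 kPa

Derivation:
Total stress = gamma_sat * depth
sigma = 20.1 * 12.4 = 249.24 kPa
Pore water pressure u = gamma_w * (depth - d_wt)
u = 9.81 * (12.4 - 10.2) = 21.582 kPa
Effective stress = sigma - u
sigma' = 249.24 - 21.582 = 227.66 kPa


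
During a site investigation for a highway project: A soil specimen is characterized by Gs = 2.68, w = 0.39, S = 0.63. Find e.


Using the relation e = Gs * w / S
e = 2.68 * 0.39 / 0.63
e = 1.659


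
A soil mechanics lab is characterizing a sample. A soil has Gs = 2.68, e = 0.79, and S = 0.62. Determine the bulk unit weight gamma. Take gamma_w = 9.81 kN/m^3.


Result: 17.372 kN/m^3

Derivation:
Using gamma = gamma_w * (Gs + S*e) / (1 + e)
Numerator: Gs + S*e = 2.68 + 0.62*0.79 = 3.1698
Denominator: 1 + e = 1 + 0.79 = 1.79
gamma = 9.81 * 3.1698 / 1.79
gamma = 17.372 kN/m^3


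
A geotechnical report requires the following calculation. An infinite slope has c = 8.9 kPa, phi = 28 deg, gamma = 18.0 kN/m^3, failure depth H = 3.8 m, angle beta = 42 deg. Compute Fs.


Using Fs = c / (gamma*H*sin(beta)*cos(beta)) + tan(phi)/tan(beta)
Cohesion contribution = 8.9 / (18.0*3.8*sin(42)*cos(42))
Cohesion contribution = 0.261667
Friction contribution = tan(28)/tan(42) = 0.590523
Fs = 0.261667 + 0.590523
Fs = 0.852


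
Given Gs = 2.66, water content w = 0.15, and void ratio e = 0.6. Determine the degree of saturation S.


Using S = Gs * w / e
S = 2.66 * 0.15 / 0.6
S = 0.665


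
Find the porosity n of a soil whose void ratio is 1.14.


Using the relation n = e / (1 + e)
n = 1.14 / (1 + 1.14)
n = 1.14 / 2.14
n = 0.5327


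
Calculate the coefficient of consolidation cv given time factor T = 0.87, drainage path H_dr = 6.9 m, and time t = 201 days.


Using cv = T * H_dr^2 / t
H_dr^2 = 6.9^2 = 47.61
cv = 0.87 * 47.61 / 201
cv = 0.20607 m^2/day


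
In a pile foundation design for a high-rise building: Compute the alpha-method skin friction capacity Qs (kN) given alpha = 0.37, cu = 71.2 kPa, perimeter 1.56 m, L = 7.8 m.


Using Qs = alpha * cu * perimeter * L
Qs = 0.37 * 71.2 * 1.56 * 7.8
Qs = 320.55 kN


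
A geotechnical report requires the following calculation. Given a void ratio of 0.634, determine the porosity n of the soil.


Result: 0.388

Derivation:
Using the relation n = e / (1 + e)
n = 0.634 / (1 + 0.634)
n = 0.634 / 1.634
n = 0.388


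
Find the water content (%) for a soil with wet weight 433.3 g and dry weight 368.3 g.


Using w = (m_wet - m_dry) / m_dry * 100
m_wet - m_dry = 433.3 - 368.3 = 65.0 g
w = 65.0 / 368.3 * 100
w = 17.65 %


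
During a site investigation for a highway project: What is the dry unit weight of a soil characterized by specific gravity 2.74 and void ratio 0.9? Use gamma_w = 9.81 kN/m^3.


Using gamma_d = Gs * gamma_w / (1 + e)
gamma_d = 2.74 * 9.81 / (1 + 0.9)
gamma_d = 2.74 * 9.81 / 1.9
gamma_d = 14.147 kN/m^3


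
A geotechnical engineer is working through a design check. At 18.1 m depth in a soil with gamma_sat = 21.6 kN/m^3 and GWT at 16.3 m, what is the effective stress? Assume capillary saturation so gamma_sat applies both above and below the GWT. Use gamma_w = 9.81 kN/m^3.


Total stress = gamma_sat * depth
sigma = 21.6 * 18.1 = 390.96 kPa
Pore water pressure u = gamma_w * (depth - d_wt)
u = 9.81 * (18.1 - 16.3) = 17.658 kPa
Effective stress = sigma - u
sigma' = 390.96 - 17.658 = 373.3 kPa


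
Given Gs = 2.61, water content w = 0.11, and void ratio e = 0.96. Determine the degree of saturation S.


Result: 0.2991

Derivation:
Using S = Gs * w / e
S = 2.61 * 0.11 / 0.96
S = 0.2991


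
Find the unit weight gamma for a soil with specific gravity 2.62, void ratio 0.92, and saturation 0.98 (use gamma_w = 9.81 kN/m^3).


Using gamma = gamma_w * (Gs + S*e) / (1 + e)
Numerator: Gs + S*e = 2.62 + 0.98*0.92 = 3.5216
Denominator: 1 + e = 1 + 0.92 = 1.92
gamma = 9.81 * 3.5216 / 1.92
gamma = 17.993 kN/m^3


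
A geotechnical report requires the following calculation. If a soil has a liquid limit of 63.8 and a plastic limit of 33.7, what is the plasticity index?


Using PI = LL - PL
PI = 63.8 - 33.7
PI = 30.1


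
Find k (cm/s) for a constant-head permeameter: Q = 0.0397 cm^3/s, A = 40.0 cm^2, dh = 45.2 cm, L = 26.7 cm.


Result: 0.000586 cm/s

Derivation:
Compute hydraulic gradient:
i = dh / L = 45.2 / 26.7 = 1.69288
Then apply Darcy's law:
k = Q / (A * i)
k = 0.0397 / (40.0 * 1.69288)
k = 0.0397 / 67.7154
k = 0.000586 cm/s


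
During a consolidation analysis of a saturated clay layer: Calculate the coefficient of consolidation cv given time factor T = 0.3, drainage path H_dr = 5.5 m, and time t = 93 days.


Result: 0.09758 m^2/day

Derivation:
Using cv = T * H_dr^2 / t
H_dr^2 = 5.5^2 = 30.25
cv = 0.3 * 30.25 / 93
cv = 0.09758 m^2/day


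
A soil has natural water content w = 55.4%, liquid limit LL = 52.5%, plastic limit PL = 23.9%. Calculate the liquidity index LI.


First compute the plasticity index:
PI = LL - PL = 52.5 - 23.9 = 28.6
Then compute the liquidity index:
LI = (w - PL) / PI
LI = (55.4 - 23.9) / 28.6
LI = 1.101


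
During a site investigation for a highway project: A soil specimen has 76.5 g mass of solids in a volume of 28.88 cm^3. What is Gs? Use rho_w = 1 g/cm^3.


Using Gs = m_s / (V_s * rho_w)
Since rho_w = 1 g/cm^3:
Gs = 76.5 / 28.88
Gs = 2.649


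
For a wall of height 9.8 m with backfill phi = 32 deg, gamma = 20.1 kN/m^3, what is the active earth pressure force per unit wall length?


Result: 296.57 kN/m

Derivation:
Compute active earth pressure coefficient:
Ka = tan^2(45 - phi/2) = tan^2(29.0) = 0.307259
Compute active force:
Pa = 0.5 * Ka * gamma * H^2
Pa = 0.5 * 0.307259 * 20.1 * 9.8^2
Pa = 296.57 kN/m


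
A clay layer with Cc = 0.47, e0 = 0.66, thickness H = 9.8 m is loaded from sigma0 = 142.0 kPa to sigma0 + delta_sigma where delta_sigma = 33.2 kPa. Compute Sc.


Using Sc = Cc * H / (1 + e0) * log10((sigma0 + delta_sigma) / sigma0)
Stress ratio = (142.0 + 33.2) / 142.0 = 1.2338
log10(1.2338) = 0.0912458
Cc * H / (1 + e0) = 0.47 * 9.8 / (1 + 0.66) = 2.7747
Sc = 2.7747 * 0.0912458
Sc = 0.2532 m


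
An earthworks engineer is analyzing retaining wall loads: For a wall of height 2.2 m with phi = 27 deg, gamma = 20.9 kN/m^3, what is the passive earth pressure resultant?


Compute passive earth pressure coefficient:
Kp = tan^2(45 + phi/2) = tan^2(58.5) = 2.66294
Compute passive force:
Pp = 0.5 * Kp * gamma * H^2
Pp = 0.5 * 2.66294 * 20.9 * 2.2^2
Pp = 134.69 kN/m


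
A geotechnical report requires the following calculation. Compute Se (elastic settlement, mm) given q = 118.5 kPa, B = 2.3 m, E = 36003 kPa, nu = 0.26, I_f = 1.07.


Using Se = q * B * (1 - nu^2) * I_f / E
1 - nu^2 = 1 - 0.26^2 = 0.9324
Se = 118.5 * 2.3 * 0.9324 * 1.07 / 36003
Se = 0.007553 m
Convert to mm: Se = 0.007553 * 1000 = 7.553 mm


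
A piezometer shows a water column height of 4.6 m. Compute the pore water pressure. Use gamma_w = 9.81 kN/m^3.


Using u = gamma_w * h_w
u = 9.81 * 4.6
u = 45.13 kPa


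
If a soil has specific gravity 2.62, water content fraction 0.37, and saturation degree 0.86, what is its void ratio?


Result: 1.1272

Derivation:
Using the relation e = Gs * w / S
e = 2.62 * 0.37 / 0.86
e = 1.1272


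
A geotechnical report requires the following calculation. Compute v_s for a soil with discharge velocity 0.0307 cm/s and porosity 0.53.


Result: 0.05792 cm/s

Derivation:
Using v_s = v_d / n
v_s = 0.0307 / 0.53
v_s = 0.05792 cm/s


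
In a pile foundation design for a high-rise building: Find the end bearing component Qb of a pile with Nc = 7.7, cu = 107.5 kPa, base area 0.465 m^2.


Using Qb = Nc * cu * Ab
Qb = 7.7 * 107.5 * 0.465
Qb = 384.9 kN


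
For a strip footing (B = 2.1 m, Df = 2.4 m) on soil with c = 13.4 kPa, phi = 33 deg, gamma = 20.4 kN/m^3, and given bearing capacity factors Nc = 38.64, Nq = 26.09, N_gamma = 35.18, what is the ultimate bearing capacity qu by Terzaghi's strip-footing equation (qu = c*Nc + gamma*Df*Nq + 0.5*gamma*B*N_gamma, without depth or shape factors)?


Compute qu = c*Nc + gamma*Df*Nq + 0.5*gamma*B*N_gamma
Term 1: 13.4 * 38.64 = 517.776
Term 2: 20.4 * 2.4 * 26.09 = 1277.3664
Term 3: 0.5 * 20.4 * 2.1 * 35.18 = 753.5556
qu = 517.776 + 1277.3664 + 753.5556
qu = 2548.7 kPa


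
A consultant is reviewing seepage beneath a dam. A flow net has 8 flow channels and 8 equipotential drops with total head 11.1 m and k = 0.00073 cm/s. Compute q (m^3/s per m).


Result: 8.103e-05 m^3/s per m

Derivation:
Convert k to m/s for unit consistency with H:
k = 0.00073 cm/s = 0.00073 / 100 m/s = 7.3e-06 m/s
Using q = k * H * Nf / Nd
Nf / Nd = 8 / 8 = 1.0
q = 7.3e-06 * 11.1 * 1.0
q = 8.103e-05 m^3/s per m


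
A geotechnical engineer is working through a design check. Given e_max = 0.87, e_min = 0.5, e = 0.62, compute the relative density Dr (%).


Result: 67.57 %

Derivation:
Using Dr = (e_max - e) / (e_max - e_min) * 100
e_max - e = 0.87 - 0.62 = 0.25
e_max - e_min = 0.87 - 0.5 = 0.37
Dr = 0.25 / 0.37 * 100
Dr = 67.57 %
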